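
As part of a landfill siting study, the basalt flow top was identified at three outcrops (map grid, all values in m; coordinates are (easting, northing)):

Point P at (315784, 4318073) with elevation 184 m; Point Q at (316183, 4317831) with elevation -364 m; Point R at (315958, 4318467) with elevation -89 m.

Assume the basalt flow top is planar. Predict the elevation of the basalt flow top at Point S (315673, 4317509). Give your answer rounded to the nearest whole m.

379 m

Two edge vectors: Point P→Point Q = (399, -242, -548), Point P→Point R = (174, 394, -273).
Normal n = (Point P→Point Q) × (Point P→Point R) = (281978, 13575, 199314).
So ∂z/∂E = −n_x/n_z = −1.41474257 and ∂z/∂N = −n_y/n_z = −0.06810861.
Intercept c from Point P: 184 + 446753.07 + 294097.96 = 741035.03.
At (315673, 4317509): z = −446596.0 − 294059.5 + 741035.03 = 379.4 m.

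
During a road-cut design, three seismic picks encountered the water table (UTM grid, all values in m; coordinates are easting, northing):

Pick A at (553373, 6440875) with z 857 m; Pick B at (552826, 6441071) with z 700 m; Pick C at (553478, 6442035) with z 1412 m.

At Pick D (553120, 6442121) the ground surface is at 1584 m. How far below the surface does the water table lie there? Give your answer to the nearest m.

Let the plane be z = a·easting + b·northing + c.
Pick B−Pick A: −547a + 196b = −157;  Pick C−Pick A: 105a + 1160b = 555.
Solving gives a = 0.44405434, b = 0.43825370.
Then c = 857 − a·553373 − b·6440875 = −3067607.99.
At (553120, 6442121): z_contact = 245615.3 + 2823283.4 − 3067607.99 = 1290.7 m.
Depth below ground = 1584 − 1290.7 = 293 m.

293 m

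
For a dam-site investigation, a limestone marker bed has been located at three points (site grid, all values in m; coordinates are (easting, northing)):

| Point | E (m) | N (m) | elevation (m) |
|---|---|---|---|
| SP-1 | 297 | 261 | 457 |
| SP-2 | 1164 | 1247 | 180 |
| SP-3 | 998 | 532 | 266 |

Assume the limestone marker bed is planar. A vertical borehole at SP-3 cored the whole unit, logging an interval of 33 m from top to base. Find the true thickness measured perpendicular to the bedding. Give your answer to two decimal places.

Two edge vectors: SP-1→SP-2 = (867, 986, -277), SP-1→SP-3 = (701, 271, -191).
Normal n = (SP-1→SP-2) × (SP-1→SP-3) = (-113259, -28580, -456229).
So ∂z/∂E = −n_x/n_z = −0.24825 and ∂z/∂N = −n_y/n_z = −0.06264.
|∇z| = √(a²+b²) = 0.25603, so dip δ = arctan(0.25603) = 14.36°.
True thickness = vertical thickness × cos δ = 33 × cos 14.36° = 31.97 m.

31.97 m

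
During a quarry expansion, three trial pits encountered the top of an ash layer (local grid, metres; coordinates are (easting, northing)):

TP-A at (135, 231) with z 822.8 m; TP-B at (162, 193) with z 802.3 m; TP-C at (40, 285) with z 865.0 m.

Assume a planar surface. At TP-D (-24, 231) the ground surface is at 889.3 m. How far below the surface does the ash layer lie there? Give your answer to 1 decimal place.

29.8 m

Two edge vectors: TP-A→TP-B = (27, -38, -20.5), TP-A→TP-C = (-95, 54, 42.2).
Normal n = (TP-A→TP-B) × (TP-A→TP-C) = (-496.6, 808.1, -2152).
So ∂z/∂E = −n_x/n_z = −0.23076 and ∂z/∂N = −n_y/n_z = 0.37551.
Intercept c from TP-A: 822.8 + 31.15 − 86.74 = 767.21.
At (-24, 231): z_contact = 5.54 + 86.74 + 767.21 = 859.49 m.
Depth below ground = 889.3 − 859.49 = 29.8 m.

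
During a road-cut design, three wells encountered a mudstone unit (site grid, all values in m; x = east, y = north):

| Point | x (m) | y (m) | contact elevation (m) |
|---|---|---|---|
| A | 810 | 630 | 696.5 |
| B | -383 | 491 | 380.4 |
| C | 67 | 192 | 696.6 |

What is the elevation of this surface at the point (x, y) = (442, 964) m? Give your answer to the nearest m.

Let the plane be z = a·x + b·y + c.
B−A: −1193a − 139b = −316.1;  C−A: −743a − 438b = 0.1.
Solving gives a = 0.33026, b = −0.56047.
Then c = 696.5 − a·810 − b·630 = 782.08.
At (442, 964): z = 146.0 − 540.3 + 782.08 = 387.8 m.

388 m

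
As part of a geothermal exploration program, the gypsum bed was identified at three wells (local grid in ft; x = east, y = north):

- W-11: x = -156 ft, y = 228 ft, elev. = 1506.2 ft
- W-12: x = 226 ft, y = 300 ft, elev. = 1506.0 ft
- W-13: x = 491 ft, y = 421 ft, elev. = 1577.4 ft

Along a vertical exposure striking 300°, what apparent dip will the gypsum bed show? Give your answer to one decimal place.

Let the plane be z = a·x + b·y + c.
W-12−W-11: 382a + 72b = −0.2;  W-13−W-11: 647a + 193b = 71.2.
Solving gives a = −0.19030, b = 1.00685.
Unit vector along 300° is (sin 300°, cos 300°) = (-0.8660, 0.5000).
Slope in that direction = a·(-0.8660) + b·(0.5000) = 0.66822.
Apparent dip = arctan|0.66822| = 33.8° (true dip is 45.7°, so apparent ≤ true as expected).

33.8°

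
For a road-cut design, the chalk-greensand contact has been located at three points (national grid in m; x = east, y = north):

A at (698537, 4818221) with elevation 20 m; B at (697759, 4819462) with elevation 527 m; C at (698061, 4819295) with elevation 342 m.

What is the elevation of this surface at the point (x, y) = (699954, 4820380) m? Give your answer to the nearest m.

Two edge vectors: A→B = (-778, 1241, 507), A→C = (-476, 1074, 322).
Normal n = (A→B) × (A→C) = (-144916, 9184, -244856).
So ∂z/∂x = −n_x/n_z = −0.59184174 and ∂z/∂y = −n_y/n_z = 0.03750776.
Intercept c from A: 20 + 413423.35 − 180720.68 = 232722.68.
At (699954, 4820380): z = −414262.0 + 180801.7 + 232722.68 = -737.7 m.

-738 m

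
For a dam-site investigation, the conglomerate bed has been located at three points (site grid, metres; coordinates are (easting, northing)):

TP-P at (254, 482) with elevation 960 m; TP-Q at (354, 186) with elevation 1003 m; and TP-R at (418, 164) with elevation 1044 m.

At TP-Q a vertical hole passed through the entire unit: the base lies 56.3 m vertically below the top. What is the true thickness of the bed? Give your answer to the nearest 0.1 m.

Two edge vectors: TP-P→TP-Q = (100, -296, 43), TP-P→TP-R = (164, -318, 84).
Normal n = (TP-P→TP-Q) × (TP-P→TP-R) = (-11190, -1348, 16744).
So ∂z/∂E = −n_x/n_z = 0.66830 and ∂z/∂N = −n_y/n_z = 0.08051.
|∇z| = √(a²+b²) = 0.67313, so dip δ = arctan(0.67313) = 33.95°.
True thickness = vertical thickness × cos δ = 56.3 × cos 33.95° = 46.7 m.

46.7 m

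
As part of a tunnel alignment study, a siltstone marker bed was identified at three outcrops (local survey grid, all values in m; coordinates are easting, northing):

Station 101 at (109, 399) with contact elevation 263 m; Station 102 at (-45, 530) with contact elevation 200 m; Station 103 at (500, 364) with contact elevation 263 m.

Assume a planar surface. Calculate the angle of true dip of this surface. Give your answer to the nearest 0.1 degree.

Two edge vectors: Station 101→Station 102 = (-154, 131, -63), Station 101→Station 103 = (391, -35, 0).
Normal n = (Station 101→Station 102) × (Station 101→Station 103) = (-2205, -24633, -45831).
So ∂z/∂easting = −n_x/n_z = −0.04811 and ∂z/∂northing = −n_y/n_z = −0.53747.
Gradient magnitude |∇z| = √(a² + b²) = √(0.00231 + 0.28888) = 0.53962.
True dip = arctan(0.53962) = 28.4°, dipping toward N (azimuth ≈ 005°).

28.4°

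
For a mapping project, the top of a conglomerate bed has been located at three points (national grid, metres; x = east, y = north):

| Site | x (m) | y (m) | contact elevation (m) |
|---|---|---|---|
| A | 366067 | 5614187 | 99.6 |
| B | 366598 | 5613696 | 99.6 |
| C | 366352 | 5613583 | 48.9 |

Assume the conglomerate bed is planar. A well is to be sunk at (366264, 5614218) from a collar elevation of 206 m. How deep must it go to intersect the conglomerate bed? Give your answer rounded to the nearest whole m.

75 m

Let the plane be z = a·x + b·y + c.
B−A: 531a − 491b = 0;  C−A: 285a − 604b = −50.7.
Solving gives a = 0.13769477, b = 0.14891227.
Then c = 99.6 − a·366067 − b·5614187 = −886327.23.
At (366264, 5614218): z_contact = 50432.6 + 836025.9 − 886327.23 = 131.3 m.
Depth below ground = 206 − 131.3 = 75 m.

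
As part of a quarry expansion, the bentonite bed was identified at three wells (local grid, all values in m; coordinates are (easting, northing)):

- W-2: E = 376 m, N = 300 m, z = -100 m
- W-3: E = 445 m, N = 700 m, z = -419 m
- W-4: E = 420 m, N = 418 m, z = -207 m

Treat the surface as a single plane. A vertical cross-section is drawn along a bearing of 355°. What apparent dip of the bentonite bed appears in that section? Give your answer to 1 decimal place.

33.2°

Two edge vectors: W-2→W-3 = (69, 400, -319), W-2→W-4 = (44, 118, -107).
Normal n = (W-2→W-3) × (W-2→W-4) = (-5158, -6653, -9458).
So ∂z/∂E = −n_x/n_z = −0.54536 and ∂z/∂N = −n_y/n_z = −0.70343.
Unit vector along 355° is (sin 355°, cos 355°) = (-0.0872, 0.9962).
Slope in that direction = a·(-0.0872) + b·(0.9962) = −0.65322.
Apparent dip = arctan|0.65322| = 33.2° (true dip is 41.7°, so apparent ≤ true as expected).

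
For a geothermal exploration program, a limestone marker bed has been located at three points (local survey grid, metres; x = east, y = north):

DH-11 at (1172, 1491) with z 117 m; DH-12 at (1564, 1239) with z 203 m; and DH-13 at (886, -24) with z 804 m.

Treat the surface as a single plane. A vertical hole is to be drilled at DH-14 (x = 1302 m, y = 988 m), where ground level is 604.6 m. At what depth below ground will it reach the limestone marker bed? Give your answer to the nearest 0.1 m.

Let the plane be z = a·x + b·y + c.
DH-12−DH-11: 392a − 252b = 86;  DH-13−DH-11: −286a − 1515b = 687.
Solving gives a = −0.064320, b = −0.441323.
Then c = 117 − a·1172 − b·1491 = 850.40.
At (1302, 988): z_contact = −83.74 − 436.03 + 850.40 = 330.62 m.
Depth below ground = 604.6 − 330.62 = 274.0 m.

274.0 m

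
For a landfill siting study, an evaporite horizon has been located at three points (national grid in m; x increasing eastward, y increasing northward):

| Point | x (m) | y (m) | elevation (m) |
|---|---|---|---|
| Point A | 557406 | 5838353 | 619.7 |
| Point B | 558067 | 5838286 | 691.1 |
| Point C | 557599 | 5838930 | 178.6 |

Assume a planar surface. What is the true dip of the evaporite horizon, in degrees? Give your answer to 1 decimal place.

37.8°

Let the plane be z = a·x + b·y + c.
Point B−Point A: 661a − 67b = 71.4;  Point C−Point A: 193a + 577b = −441.1.
Solving gives a = 0.02953, b = −0.77435.
Gradient magnitude |∇z| = √(a² + b²) = √(0.00087 + 0.59962) = 0.77491.
True dip = arctan(0.77491) = 37.8°, dipping toward N (azimuth ≈ 358°).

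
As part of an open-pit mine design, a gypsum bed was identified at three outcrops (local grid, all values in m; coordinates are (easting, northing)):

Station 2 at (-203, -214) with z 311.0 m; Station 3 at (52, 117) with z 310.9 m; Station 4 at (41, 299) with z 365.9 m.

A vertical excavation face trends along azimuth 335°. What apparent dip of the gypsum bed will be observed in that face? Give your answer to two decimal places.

Two edge vectors: Station 2→Station 3 = (255, 331, -0.1), Station 2→Station 4 = (244, 513, 54.9).
Normal n = (Station 2→Station 3) × (Station 2→Station 4) = (18223.2, -14023.9, 50051).
So ∂z/∂E = −n_x/n_z = −0.36409 and ∂z/∂N = −n_y/n_z = 0.28019.
Unit vector along 335° is (sin 335°, cos 335°) = (-0.4226, 0.9063).
Slope in that direction = a·(-0.4226) + b·(0.9063) = 0.40781.
Apparent dip = arctan|0.40781| = 22.19° (true dip is 24.7°, so apparent ≤ true as expected).

22.19°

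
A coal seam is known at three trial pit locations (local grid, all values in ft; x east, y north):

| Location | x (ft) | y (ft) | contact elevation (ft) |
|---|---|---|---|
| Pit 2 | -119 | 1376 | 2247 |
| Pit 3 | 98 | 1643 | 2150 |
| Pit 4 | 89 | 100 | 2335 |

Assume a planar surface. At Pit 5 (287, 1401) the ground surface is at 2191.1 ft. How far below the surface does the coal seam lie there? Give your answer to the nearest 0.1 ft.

69.5 ft

Let the plane be z = a·x + b·y + c.
Pit 3−Pit 2: 217a + 267b = −97;  Pit 4−Pit 2: 208a − 1276b = 88.
Solving gives a = −0.301647, b = −0.118137.
Then c = 2247 − a·-119 − b·1376 = 2373.66.
At (287, 1401): z_contact = −86.57 − 165.51 + 2373.66 = 2121.58 ft.
Depth below ground = 2191.1 − 2121.58 = 69.5 ft.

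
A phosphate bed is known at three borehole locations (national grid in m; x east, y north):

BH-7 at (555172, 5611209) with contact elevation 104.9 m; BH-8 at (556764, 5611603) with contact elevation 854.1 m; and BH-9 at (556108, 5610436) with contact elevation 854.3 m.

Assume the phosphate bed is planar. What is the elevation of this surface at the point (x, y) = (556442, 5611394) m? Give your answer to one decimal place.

Two edge vectors: BH-7→BH-8 = (1592, 394, 749.2), BH-7→BH-9 = (936, -773, 749.4).
Normal n = (BH-7→BH-8) × (BH-7→BH-9) = (874395.2, -491793.6, -1599400).
So ∂z/∂x = −n_x/n_z = 0.546702013 and ∂z/∂y = −n_y/n_z = −0.307486307.
Intercept c from BH-7: 104.9 − 303513.65 + 1725369.94 = 1421961.19.
At (556442, 5611394): z = 304208.0 − 1725426.8 + 1421961.19 = 742.3 m.

742.3 m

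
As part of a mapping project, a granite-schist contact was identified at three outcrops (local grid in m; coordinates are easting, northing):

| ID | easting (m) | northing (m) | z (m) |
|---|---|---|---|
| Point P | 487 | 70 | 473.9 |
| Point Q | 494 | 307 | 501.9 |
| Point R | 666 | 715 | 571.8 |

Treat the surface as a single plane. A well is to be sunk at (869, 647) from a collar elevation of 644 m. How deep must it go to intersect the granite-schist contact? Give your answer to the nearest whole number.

Two edge vectors: Point P→Point Q = (7, 237, 28), Point P→Point R = (179, 645, 97.9).
Normal n = (Point P→Point Q) × (Point P→Point R) = (5142.3, 4326.7, -37908).
So ∂z/∂easting = −n_x/n_z = 0.13565 and ∂z/∂northing = −n_y/n_z = 0.11414.
Intercept c from Point P: 473.9 − 66.06 − 7.99 = 399.85.
At (869, 647): z_contact = 117.9 + 73.8 + 399.85 = 591.6 m.
Depth below ground = 644 − 591.6 = 52 m.

52 m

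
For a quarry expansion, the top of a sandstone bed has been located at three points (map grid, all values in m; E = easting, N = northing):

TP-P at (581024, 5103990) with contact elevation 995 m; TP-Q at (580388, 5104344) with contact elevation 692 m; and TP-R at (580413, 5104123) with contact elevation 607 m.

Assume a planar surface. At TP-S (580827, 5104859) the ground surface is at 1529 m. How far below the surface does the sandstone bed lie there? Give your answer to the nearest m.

Two edge vectors: TP-P→TP-Q = (-636, 354, -303), TP-P→TP-R = (-611, 133, -388).
Normal n = (TP-P→TP-Q) × (TP-P→TP-R) = (-97053, -61635, 131706).
So ∂z/∂E = −n_x/n_z = 0.73689126 and ∂z/∂N = −n_y/n_z = 0.46797412.
Intercept c from TP-P: 995 − 428151.51 − 2388535.25 = −2815691.76.
At (580827, 5104859): z_contact = 428006.3 + 2388941.9 − 2815691.76 = 1256.5 m.
Depth below ground = 1529 − 1256.5 = 272 m.

272 m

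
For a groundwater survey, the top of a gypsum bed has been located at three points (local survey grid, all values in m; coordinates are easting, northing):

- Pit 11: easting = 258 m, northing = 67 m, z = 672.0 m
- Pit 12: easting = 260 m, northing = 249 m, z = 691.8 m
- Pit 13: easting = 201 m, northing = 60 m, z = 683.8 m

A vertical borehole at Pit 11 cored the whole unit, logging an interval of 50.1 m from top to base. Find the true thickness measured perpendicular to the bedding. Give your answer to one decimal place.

Let the plane be z = a·easting + b·northing + c.
Pit 12−Pit 11: 2a + 182b = 19.8;  Pit 13−Pit 11: −57a − 7b = 11.8.
Solving gives a = −0.22068, b = 0.11122.
|∇z| = √(a²+b²) = 0.24712, so dip δ = arctan(0.24712) = 13.88°.
True thickness = vertical thickness × cos δ = 50.1 × cos 13.88° = 48.6 m.

48.6 m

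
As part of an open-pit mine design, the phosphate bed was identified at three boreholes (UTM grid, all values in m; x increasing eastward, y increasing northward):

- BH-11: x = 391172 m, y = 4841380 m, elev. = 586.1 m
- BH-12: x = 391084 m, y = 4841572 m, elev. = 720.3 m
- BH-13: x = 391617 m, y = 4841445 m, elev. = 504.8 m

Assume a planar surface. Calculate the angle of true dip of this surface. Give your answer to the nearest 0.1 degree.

32.4°

Two edge vectors: BH-11→BH-12 = (-88, 192, 134.2), BH-11→BH-13 = (445, 65, -81.3).
Normal n = (BH-11→BH-12) × (BH-11→BH-13) = (-24332.6, 52564.6, -91160).
So ∂z/∂x = −n_x/n_z = −0.26692 and ∂z/∂y = −n_y/n_z = 0.57662.
Gradient magnitude |∇z| = √(a² + b²) = √(0.07125 + 0.33249) = 0.63540.
True dip = arctan(0.63540) = 32.4°, dipping toward SSE (azimuth ≈ 155°).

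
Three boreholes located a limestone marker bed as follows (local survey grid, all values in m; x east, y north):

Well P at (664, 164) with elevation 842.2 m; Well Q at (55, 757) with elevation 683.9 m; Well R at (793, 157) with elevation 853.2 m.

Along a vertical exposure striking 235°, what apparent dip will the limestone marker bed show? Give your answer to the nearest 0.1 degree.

2.7°

Two edge vectors: Well P→Well Q = (-609, 593, -158.3), Well P→Well R = (129, -7, 11).
Normal n = (Well P→Well Q) × (Well P→Well R) = (5414.9, -13721.7, -72234).
So ∂z/∂x = −n_x/n_z = 0.07496 and ∂z/∂y = −n_y/n_z = −0.18996.
Unit vector along 235° is (sin 235°, cos 235°) = (-0.8192, -0.5736).
Slope in that direction = a·(-0.8192) + b·(-0.5736) = 0.04755.
Apparent dip = arctan|0.04755| = 2.7° (true dip is 11.5°, so apparent ≤ true as expected).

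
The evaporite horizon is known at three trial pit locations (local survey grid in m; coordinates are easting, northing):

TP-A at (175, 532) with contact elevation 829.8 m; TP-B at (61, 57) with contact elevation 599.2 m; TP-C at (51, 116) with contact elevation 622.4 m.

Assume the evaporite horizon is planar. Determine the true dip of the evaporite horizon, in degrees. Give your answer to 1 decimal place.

Two edge vectors: TP-A→TP-B = (-114, -475, -230.6), TP-A→TP-C = (-124, -416, -207.4).
Normal n = (TP-A→TP-B) × (TP-A→TP-C) = (2585.4, 4950.8, -11476).
So ∂z/∂easting = −n_x/n_z = 0.22529 and ∂z/∂northing = −n_y/n_z = 0.43140.
Gradient magnitude |∇z| = √(a² + b²) = √(0.05075 + 0.18611) = 0.48669.
True dip = arctan(0.48669) = 26.0°, dipping toward SSW (azimuth ≈ 208°).

26.0°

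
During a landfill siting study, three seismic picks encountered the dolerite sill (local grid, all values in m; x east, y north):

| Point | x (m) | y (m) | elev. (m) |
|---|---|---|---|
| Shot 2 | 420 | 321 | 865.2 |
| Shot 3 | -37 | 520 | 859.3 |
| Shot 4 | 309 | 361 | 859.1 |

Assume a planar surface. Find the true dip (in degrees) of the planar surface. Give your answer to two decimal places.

Two edge vectors: Shot 2→Shot 3 = (-457, 199, -5.9), Shot 2→Shot 4 = (-111, 40, -6.1).
Normal n = (Shot 2→Shot 3) × (Shot 2→Shot 4) = (-977.9, -2132.8, 3809).
So ∂z/∂x = −n_x/n_z = 0.25673 and ∂z/∂y = −n_y/n_z = 0.55994.
Gradient magnitude |∇z| = √(a² + b²) = √(0.06591 + 0.31353) = 0.61599.
True dip = arctan(0.61599) = 31.63°, dipping toward SSW (azimuth ≈ 205°).

31.63°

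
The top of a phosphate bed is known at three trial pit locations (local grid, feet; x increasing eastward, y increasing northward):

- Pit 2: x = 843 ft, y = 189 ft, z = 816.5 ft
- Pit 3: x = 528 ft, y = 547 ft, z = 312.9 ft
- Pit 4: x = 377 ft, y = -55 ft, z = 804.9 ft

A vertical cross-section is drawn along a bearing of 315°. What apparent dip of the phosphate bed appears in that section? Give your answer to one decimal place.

46.1°

Let the plane be z = a·x + b·y + c.
Pit 3−Pit 2: −315a + 358b = −503.6;  Pit 4−Pit 2: −466a − 244b = −11.6.
Solving gives a = 0.52129, b = −0.94803.
Unit vector along 315° is (sin 315°, cos 315°) = (-0.7071, 0.7071).
Slope in that direction = a·(-0.7071) + b·(0.7071) = −1.03896.
Apparent dip = arctan|1.03896| = 46.1° (true dip is 47.3°, so apparent ≤ true as expected).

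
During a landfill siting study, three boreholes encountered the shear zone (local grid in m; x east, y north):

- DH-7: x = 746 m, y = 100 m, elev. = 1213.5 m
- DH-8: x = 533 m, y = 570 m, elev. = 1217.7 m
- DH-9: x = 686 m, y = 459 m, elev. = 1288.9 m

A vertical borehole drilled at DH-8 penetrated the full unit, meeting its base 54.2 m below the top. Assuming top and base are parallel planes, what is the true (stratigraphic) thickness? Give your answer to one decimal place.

42.8 m

Two edge vectors: DH-7→DH-8 = (-213, 470, 4.2), DH-7→DH-9 = (-60, 359, 75.4).
Normal n = (DH-7→DH-8) × (DH-7→DH-9) = (33930.2, 15808.2, -48267).
So ∂z/∂x = −n_x/n_z = 0.70297 and ∂z/∂y = −n_y/n_z = 0.32752.
|∇z| = √(a²+b²) = 0.77552, so dip δ = arctan(0.77552) = 37.79°.
True thickness = vertical thickness × cos δ = 54.2 × cos 37.79° = 42.8 m.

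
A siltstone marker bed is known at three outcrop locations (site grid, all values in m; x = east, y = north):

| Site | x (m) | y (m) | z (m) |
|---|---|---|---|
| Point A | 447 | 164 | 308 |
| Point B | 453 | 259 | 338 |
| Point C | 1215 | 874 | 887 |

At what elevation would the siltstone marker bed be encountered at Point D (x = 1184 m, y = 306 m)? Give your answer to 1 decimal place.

710.0 m

Two edge vectors: Point A→Point B = (6, 95, 30), Point A→Point C = (768, 710, 579).
Normal n = (Point A→Point B) × (Point A→Point C) = (33705, 19566, -68700).
So ∂z/∂x = −n_x/n_z = 0.490611 and ∂z/∂y = −n_y/n_z = 0.284803.
Intercept c from Point A: 308 − 219.30 − 46.71 = 41.99.
At (1184, 306): z = 580.9 + 87.1 + 41.99 = 710.0 m.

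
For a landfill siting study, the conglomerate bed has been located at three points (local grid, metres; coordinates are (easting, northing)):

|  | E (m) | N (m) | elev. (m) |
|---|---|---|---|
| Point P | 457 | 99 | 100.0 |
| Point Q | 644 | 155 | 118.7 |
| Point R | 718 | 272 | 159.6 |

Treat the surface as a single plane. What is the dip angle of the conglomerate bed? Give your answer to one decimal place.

19.5°

Let the plane be z = a·E + b·N + c.
Point Q−Point P: 187a + 56b = 18.7;  Point R−Point P: 261a + 173b = 59.6.
Solving gives a = −0.00578, b = 0.35323.
Gradient magnitude |∇z| = √(a² + b²) = √(0.00003 + 0.12477) = 0.35328.
True dip = arctan(0.35328) = 19.5°, dipping toward S (azimuth ≈ 179°).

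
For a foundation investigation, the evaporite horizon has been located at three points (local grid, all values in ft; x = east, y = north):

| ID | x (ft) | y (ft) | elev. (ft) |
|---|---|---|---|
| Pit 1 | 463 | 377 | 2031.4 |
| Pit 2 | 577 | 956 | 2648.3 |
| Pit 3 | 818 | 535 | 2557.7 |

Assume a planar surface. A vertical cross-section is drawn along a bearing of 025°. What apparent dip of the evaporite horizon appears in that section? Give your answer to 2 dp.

51.01°

Let the plane be z = a·x + b·y + c.
Pit 2−Pit 1: 114a + 579b = 616.9;  Pit 3−Pit 1: 355a + 158b = 526.3.
Solving gives a = 1.10518, b = 0.84786.
Unit vector along 025° is (sin 25°, cos 25°) = (0.4226, 0.9063).
Slope in that direction = a·(0.4226) + b·(0.9063) = 1.23549.
Apparent dip = arctan|1.23549| = 51.01° (true dip is 54.3°, so apparent ≤ true as expected).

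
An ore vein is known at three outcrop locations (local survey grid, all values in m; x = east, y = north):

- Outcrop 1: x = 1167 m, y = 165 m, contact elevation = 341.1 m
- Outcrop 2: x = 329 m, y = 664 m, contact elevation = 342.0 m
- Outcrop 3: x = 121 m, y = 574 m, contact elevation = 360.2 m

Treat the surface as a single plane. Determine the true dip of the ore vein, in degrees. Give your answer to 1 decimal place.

Let the plane be z = a·x + b·y + c.
Outcrop 2−Outcrop 1: −838a + 499b = 0.9;  Outcrop 3−Outcrop 1: −1046a + 409b = 19.1.
Solving gives a = −0.05113, b = −0.08406.
Gradient magnitude |∇z| = √(a² + b²) = √(0.00261 + 0.00707) = 0.09839.
True dip = arctan(0.09839) = 5.6°, dipping toward NNE (azimuth ≈ 031°).

5.6°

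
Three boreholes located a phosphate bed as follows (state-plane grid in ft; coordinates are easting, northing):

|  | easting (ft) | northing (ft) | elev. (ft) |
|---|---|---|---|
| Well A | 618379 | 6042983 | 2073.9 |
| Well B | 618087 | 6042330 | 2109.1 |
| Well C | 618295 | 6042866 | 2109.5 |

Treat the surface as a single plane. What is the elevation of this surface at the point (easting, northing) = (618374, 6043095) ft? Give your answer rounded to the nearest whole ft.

Let the plane be z = a·easting + b·northing + c.
Well B−Well A: −292a − 653b = 35.2;  Well C−Well A: −84a − 117b = 35.6.
Solving gives a = −0.92461330, b = 0.35955143.
Then c = 2073.9 − a·618379 − b·6042983 = −1598927.83.
At (618374, 6043095): z = −571756.8 + 2172803.5 − 1598927.83 = 2118.8 ft.

2119 ft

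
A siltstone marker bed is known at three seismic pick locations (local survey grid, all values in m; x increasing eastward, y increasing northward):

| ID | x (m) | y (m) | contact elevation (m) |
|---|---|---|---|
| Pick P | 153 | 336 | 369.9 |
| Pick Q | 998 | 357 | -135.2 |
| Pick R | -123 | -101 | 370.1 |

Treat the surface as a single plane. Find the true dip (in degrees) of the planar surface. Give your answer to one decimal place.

Let the plane be z = a·x + b·y + c.
Pick Q−Pick P: 845a + 21b = −505.1;  Pick R−Pick P: −276a − 437b = 0.2.
Solving gives a = −0.60727, b = 0.38308.
Gradient magnitude |∇z| = √(a² + b²) = √(0.36878 + 0.14675) = 0.71801.
True dip = arctan(0.71801) = 35.7°, dipping toward ESE (azimuth ≈ 122°).

35.7°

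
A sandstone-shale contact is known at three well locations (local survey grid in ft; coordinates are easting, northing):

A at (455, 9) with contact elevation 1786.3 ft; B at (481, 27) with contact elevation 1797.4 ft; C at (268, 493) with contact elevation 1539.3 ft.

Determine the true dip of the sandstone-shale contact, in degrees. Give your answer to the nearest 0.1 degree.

33.9°

Two edge vectors: A→B = (26, 18, 11.1), A→C = (-187, 484, -247).
Normal n = (A→B) × (A→C) = (-9818.4, 4346.3, 15950).
So ∂z/∂easting = −n_x/n_z = 0.61557 and ∂z/∂northing = −n_y/n_z = −0.27250.
Gradient magnitude |∇z| = √(a² + b²) = √(0.37893 + 0.07425) = 0.67319.
True dip = arctan(0.67319) = 33.9°, dipping toward WNW (azimuth ≈ 294°).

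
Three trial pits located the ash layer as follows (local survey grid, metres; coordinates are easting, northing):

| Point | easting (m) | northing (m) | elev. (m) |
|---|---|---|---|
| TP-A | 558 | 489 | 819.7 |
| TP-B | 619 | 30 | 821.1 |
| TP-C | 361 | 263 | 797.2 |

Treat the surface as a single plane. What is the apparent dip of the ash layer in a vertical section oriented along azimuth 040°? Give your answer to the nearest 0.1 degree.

Two edge vectors: TP-A→TP-B = (61, -459, 1.4), TP-A→TP-C = (-197, -226, -22.5).
Normal n = (TP-A→TP-B) × (TP-A→TP-C) = (10643.9, 1096.7, -104209).
So ∂z/∂easting = −n_x/n_z = 0.10214 and ∂z/∂northing = −n_y/n_z = 0.01052.
Unit vector along 040° is (sin 40°, cos 40°) = (0.6428, 0.7660).
Slope in that direction = a·(0.6428) + b·(0.7660) = 0.07372.
Apparent dip = arctan|0.07372| = 4.2° (true dip is 5.9°, so apparent ≤ true as expected).

4.2°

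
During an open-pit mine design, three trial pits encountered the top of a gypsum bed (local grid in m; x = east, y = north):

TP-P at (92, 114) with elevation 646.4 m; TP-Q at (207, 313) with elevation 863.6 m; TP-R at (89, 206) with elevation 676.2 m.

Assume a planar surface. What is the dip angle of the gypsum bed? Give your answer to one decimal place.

Let the plane be z = a·x + b·y + c.
TP-Q−TP-P: 115a + 199b = 217.2;  TP-R−TP-P: −3a + 92b = 29.8.
Solving gives a = 1.25724, b = 0.36491.
Gradient magnitude |∇z| = √(a² + b²) = √(1.58066 + 0.13316) = 1.30913.
True dip = arctan(1.30913) = 52.6°, dipping toward WSW (azimuth ≈ 254°).

52.6°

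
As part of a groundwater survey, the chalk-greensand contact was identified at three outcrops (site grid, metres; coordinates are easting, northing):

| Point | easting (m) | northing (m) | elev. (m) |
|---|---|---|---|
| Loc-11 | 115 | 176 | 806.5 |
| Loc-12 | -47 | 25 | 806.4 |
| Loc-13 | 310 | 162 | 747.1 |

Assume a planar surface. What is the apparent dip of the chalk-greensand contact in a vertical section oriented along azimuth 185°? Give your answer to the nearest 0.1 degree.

15.5°

Two edge vectors: Loc-11→Loc-12 = (-162, -151, -0.1), Loc-11→Loc-13 = (195, -14, -59.4).
Normal n = (Loc-11→Loc-12) × (Loc-11→Loc-13) = (8968, -9642.3, 31713).
So ∂z/∂easting = −n_x/n_z = −0.28279 and ∂z/∂northing = −n_y/n_z = 0.30405.
Unit vector along 185° is (sin 185°, cos 185°) = (-0.0872, -0.9962).
Slope in that direction = a·(-0.0872) + b·(-0.9962) = −0.27825.
Apparent dip = arctan|0.27825| = 15.5° (true dip is 22.5°, so apparent ≤ true as expected).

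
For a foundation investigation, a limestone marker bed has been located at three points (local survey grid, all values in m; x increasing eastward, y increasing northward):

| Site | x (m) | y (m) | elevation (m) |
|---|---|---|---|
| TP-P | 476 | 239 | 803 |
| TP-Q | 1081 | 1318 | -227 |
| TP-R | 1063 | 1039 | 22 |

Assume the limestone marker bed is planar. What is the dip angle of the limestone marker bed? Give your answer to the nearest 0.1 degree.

41.8°

Two edge vectors: TP-P→TP-Q = (605, 1079, -1030), TP-P→TP-R = (587, 800, -781).
Normal n = (TP-P→TP-Q) × (TP-P→TP-R) = (-18699, -132105, -149373).
So ∂z/∂x = −n_x/n_z = −0.12518 and ∂z/∂y = −n_y/n_z = −0.88440.
Gradient magnitude |∇z| = √(a² + b²) = √(0.01567 + 0.78216) = 0.89321.
True dip = arctan(0.89321) = 41.8°, dipping toward N (azimuth ≈ 008°).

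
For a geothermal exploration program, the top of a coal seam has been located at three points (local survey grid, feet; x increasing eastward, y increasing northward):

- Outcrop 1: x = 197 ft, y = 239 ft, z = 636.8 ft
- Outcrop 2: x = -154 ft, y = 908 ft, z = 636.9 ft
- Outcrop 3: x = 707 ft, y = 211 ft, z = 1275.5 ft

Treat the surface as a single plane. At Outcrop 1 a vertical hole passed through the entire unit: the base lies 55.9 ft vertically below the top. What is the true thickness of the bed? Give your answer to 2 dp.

31.64 ft

Two edge vectors: Outcrop 1→Outcrop 2 = (-351, 669, 0.1), Outcrop 1→Outcrop 3 = (510, -28, 638.7).
Normal n = (Outcrop 1→Outcrop 2) × (Outcrop 1→Outcrop 3) = (427293.1, 224234.7, -331362).
So ∂z/∂x = −n_x/n_z = 1.28951 and ∂z/∂y = −n_y/n_z = 0.67671.
|∇z| = √(a²+b²) = 1.45628, so dip δ = arctan(1.45628) = 55.52°.
True thickness = vertical thickness × cos δ = 55.9 × cos 55.52° = 31.64 ft.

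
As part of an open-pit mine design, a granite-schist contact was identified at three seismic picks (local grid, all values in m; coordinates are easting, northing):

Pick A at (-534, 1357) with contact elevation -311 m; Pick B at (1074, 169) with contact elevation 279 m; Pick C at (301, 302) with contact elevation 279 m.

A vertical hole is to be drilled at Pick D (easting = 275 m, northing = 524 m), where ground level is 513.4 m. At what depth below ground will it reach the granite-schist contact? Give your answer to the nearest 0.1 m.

375.2 m

Let the plane be z = a·easting + b·northing + c.
Pick B−Pick A: 1608a − 1188b = 590;  Pick C−Pick A: 835a − 1055b = 590.
Solving gives a = −0.111390, b = −0.647404.
Then c = -311 − a·-534 − b·1357 = 508.04.
At (275, 524): z_contact = −30.63 − 339.24 + 508.04 = 138.17 m.
Depth below ground = 513.4 − 138.17 = 375.2 m.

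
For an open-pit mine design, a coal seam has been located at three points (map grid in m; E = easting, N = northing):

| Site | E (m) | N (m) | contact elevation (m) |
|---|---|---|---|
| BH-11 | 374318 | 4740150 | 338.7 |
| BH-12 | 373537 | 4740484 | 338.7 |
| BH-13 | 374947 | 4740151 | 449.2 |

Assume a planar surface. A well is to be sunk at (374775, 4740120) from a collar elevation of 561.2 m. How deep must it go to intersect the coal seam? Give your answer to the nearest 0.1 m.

154.8 m

Two edge vectors: BH-11→BH-12 = (-781, 334, 0), BH-11→BH-13 = (629, 1, 110.5).
Normal n = (BH-11→BH-12) × (BH-11→BH-13) = (36907, 86300.5, -210867).
So ∂z/∂E = −n_x/n_z = 0.175025016 and ∂z/∂N = −n_y/n_z = 0.409265082.
Intercept c from BH-11: 338.7 − 65515.01 − 1939977.88 = −2005154.19.
At (374775, 4740120): z_contact = 65595.00 + 1939965.60 − 2005154.19 = 406.41 m.
Depth below ground = 561.2 − 406.41 = 154.8 m.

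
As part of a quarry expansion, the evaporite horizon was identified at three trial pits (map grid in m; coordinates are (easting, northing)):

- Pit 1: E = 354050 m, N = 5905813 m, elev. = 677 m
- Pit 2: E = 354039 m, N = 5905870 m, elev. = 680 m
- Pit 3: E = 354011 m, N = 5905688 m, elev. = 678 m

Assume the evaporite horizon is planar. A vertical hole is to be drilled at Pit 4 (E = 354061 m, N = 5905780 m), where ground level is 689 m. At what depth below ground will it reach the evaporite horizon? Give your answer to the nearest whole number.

14 m

Let the plane be z = a·E + b·N + c.
Pit 2−Pit 1: −11a + 57b = 3;  Pit 3−Pit 1: −39a − 125b = 1.
Solving gives a = −0.12006670, b = 0.02946081.
Then c = 677 − a·354050 − b·5905813 = −130803.43.
At (354061, 5905780): z_contact = −42510.9 + 173989.1 − 130803.43 = 674.7 m.
Depth below ground = 689 − 674.7 = 14 m.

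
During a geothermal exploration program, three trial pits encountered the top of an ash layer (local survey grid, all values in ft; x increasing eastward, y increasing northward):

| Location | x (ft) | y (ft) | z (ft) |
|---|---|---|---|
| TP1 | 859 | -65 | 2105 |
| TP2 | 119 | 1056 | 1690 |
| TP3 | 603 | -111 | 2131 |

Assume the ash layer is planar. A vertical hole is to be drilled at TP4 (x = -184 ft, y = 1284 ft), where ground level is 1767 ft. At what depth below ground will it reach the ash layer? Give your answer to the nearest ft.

Let the plane be z = a·x + b·y + c.
TP2−TP1: −740a + 1121b = −415;  TP3−TP1: −256a − 46b = 26.
Solving gives a = −0.03133, b = −0.39088.
Then c = 2105 − a·859 − b·-65 = 2106.50.
At (-184, 1284): z_contact = 5.8 − 501.9 + 2106.50 = 1610.4 ft.
Depth below ground = 1767 − 1610.4 = 157 ft.

157 ft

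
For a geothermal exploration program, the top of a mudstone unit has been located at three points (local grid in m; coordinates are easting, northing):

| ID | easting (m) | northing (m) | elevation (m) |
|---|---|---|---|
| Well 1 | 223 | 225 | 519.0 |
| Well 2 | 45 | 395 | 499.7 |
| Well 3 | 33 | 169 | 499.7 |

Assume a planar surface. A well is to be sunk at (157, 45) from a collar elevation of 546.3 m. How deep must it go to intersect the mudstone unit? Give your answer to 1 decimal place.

Let the plane be z = a·easting + b·northing + c.
Well 2−Well 1: −178a + 170b = −19.3;  Well 3−Well 1: −190a − 56b = −19.3.
Solving gives a = 0.10319, b = −0.00548.
Then c = 519 − a·223 − b·225 = 497.22.
At (157, 45): z_contact = 16.20 − 0.25 + 497.22 = 513.18 m.
Depth below ground = 546.3 − 513.18 = 33.1 m.

33.1 m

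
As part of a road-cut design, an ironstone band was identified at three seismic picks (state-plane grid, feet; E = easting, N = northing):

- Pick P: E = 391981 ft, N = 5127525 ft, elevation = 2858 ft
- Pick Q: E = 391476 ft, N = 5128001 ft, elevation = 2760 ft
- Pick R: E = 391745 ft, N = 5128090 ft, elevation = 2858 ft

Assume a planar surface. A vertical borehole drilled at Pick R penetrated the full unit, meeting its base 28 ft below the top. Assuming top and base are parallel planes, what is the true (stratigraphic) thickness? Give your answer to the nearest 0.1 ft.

Two edge vectors: Pick P→Pick Q = (-505, 476, -98), Pick P→Pick R = (-236, 565, 0).
Normal n = (Pick P→Pick Q) × (Pick P→Pick R) = (55370, 23128, -172989).
So ∂z/∂E = −n_x/n_z = 0.32008 and ∂z/∂N = −n_y/n_z = 0.13370.
|∇z| = √(a²+b²) = 0.34688, so dip δ = arctan(0.34688) = 19.13°.
True thickness = vertical thickness × cos δ = 28 × cos 19.13° = 26.5 ft.

26.5 ft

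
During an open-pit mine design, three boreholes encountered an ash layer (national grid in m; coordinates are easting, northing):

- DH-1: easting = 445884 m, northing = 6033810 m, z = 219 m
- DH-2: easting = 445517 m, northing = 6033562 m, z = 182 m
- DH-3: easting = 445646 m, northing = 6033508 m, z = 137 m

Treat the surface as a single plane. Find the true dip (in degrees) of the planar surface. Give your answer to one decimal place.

24.1°

Two edge vectors: DH-1→DH-2 = (-367, -248, -37), DH-1→DH-3 = (-238, -302, -82).
Normal n = (DH-1→DH-2) × (DH-1→DH-3) = (9162, -21288, 51810).
So ∂z/∂easting = −n_x/n_z = −0.17684 and ∂z/∂northing = −n_y/n_z = 0.41089.
Gradient magnitude |∇z| = √(a² + b²) = √(0.03127 + 0.16883) = 0.44732.
True dip = arctan(0.44732) = 24.1°, dipping toward SSE (azimuth ≈ 157°).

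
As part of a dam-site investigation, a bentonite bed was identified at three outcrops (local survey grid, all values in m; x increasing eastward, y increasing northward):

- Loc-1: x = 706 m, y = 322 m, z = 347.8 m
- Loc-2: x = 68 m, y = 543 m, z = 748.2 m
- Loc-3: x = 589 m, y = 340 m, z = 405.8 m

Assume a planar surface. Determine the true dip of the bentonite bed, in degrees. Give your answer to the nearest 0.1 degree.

Let the plane be z = a·x + b·y + c.
Loc-2−Loc-1: −638a + 221b = 400.4;  Loc-3−Loc-1: −117a + 18b = 58.
Solving gives a = −0.39037, b = 0.68481.
Gradient magnitude |∇z| = √(a² + b²) = √(0.15239 + 0.46897) = 0.78826.
True dip = arctan(0.78826) = 38.2°, dipping toward SSE (azimuth ≈ 150°).

38.2°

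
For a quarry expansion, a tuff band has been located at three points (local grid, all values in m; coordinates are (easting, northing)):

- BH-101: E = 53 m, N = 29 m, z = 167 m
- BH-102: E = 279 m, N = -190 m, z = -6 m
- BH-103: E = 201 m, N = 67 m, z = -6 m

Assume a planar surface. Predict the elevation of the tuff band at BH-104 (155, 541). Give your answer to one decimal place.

Two edge vectors: BH-101→BH-102 = (226, -219, -173), BH-101→BH-103 = (148, 38, -173).
Normal n = (BH-101→BH-102) × (BH-101→BH-103) = (44461, 13494, 41000).
So ∂z/∂E = −n_x/n_z = −1.08441 and ∂z/∂N = −n_y/n_z = −0.32912.
Intercept c from BH-101: 167 + 57.47 + 9.54 = 234.02.
At (155, 541): z = −168.1 − 178.1 + 234.02 = -112.1 m.

-112.1 m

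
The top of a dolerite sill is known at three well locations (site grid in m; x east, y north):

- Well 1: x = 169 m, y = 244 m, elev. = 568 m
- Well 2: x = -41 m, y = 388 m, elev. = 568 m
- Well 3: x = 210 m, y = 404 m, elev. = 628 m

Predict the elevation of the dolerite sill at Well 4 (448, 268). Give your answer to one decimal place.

Let the plane be z = a·x + b·y + c.
Well 2−Well 1: −210a + 144b = 0;  Well 3−Well 1: 41a + 160b = 60.
Solving gives a = 0.21871, b = 0.31896.
Then c = 568 − a·169 − b·244 = 453.21.
At (448, 268): z = 98.0 + 85.5 + 453.21 = 636.7 m.

636.7 m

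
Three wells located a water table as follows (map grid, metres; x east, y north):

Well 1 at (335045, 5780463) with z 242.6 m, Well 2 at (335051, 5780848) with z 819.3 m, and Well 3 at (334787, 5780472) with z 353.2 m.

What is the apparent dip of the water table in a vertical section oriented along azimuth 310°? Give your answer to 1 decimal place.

51.4°

Let the plane be z = a·x + b·y + c.
Well 2−Well 1: 6a + 385b = 576.7;  Well 3−Well 1: −258a + 9b = 110.6.
Solving gives a = −0.37622, b = 1.50379.
Unit vector along 310° is (sin 310°, cos 310°) = (-0.7660, 0.6428).
Slope in that direction = a·(-0.7660) + b·(0.6428) = 1.25482.
Apparent dip = arctan|1.25482| = 51.4° (true dip is 57.2°, so apparent ≤ true as expected).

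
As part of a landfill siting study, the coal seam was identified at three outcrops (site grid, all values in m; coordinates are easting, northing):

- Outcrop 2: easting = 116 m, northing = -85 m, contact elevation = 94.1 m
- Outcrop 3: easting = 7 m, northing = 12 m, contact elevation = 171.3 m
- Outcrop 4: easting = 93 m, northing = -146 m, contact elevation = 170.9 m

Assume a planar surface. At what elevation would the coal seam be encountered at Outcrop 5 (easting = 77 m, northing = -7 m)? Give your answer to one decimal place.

89.6 m

Let the plane be z = a·easting + b·northing + c.
Outcrop 3−Outcrop 2: −109a + 97b = 77.2;  Outcrop 4−Outcrop 2: −23a − 61b = 76.8.
Solving gives a = −1.36923, b = −0.74275.
Then c = 94.1 − a·116 − b·-85 = 189.80.
At (77, -7): z = −105.4 + 5.2 + 189.80 = 89.6 m.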